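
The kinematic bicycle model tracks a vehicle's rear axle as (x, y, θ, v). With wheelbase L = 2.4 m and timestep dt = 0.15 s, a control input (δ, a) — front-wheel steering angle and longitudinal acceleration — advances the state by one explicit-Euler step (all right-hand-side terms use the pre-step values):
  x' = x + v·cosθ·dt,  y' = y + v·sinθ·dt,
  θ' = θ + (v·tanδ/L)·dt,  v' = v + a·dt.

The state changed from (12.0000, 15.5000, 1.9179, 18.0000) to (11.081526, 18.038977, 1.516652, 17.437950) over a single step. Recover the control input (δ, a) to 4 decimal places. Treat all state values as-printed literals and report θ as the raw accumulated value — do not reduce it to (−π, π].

a = (v'−v)/dt = (-0.562050)/0.15 = -3.7470
Δθ = θ'−θ = -0.401248;  (v·dt/L) = 18.0000·0.15/2.4 = 1.125000
tan δ = Δθ·L/(v·dt) = -0.356665  →  δ = -0.3426

δ = -0.3426, a = -3.7470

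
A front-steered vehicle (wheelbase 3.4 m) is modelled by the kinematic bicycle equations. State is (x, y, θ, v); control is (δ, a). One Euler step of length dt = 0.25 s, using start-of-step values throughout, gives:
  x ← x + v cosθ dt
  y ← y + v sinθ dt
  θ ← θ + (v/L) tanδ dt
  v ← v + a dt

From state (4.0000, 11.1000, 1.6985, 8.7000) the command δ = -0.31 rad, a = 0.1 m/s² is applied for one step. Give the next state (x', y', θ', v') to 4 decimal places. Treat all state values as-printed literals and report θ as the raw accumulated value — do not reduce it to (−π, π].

(3.7230, 13.2573, 1.4936, 8.7250)

x' = 4.0000 + 8.7000·cos(1.6985)·0.25 = 3.7230
y' = 11.1000 + 8.7000·sin(1.6985)·0.25 = 13.2573
θ' = 1.6985 + (8.7000/3.4)·tan(-0.31)·0.25 = 1.4936
v' = 8.7000 + 0.1000·0.25 = 8.7250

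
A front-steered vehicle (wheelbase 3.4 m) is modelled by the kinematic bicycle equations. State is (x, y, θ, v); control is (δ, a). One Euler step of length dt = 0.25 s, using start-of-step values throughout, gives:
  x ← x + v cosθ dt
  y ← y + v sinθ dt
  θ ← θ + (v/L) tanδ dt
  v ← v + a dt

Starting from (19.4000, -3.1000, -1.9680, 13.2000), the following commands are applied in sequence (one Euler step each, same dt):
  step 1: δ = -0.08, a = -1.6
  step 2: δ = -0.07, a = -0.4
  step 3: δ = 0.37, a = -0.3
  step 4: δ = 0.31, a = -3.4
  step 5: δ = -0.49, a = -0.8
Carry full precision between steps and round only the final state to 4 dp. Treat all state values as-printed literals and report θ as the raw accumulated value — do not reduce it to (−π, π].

after step 1 (δ=-0.08, a=-1.6): (18.123424, -6.143083, -2.045813, 12.800000)
after step 2 (δ=-0.07, a=-0.4): (16.659893, -8.988795, -2.111803, 12.700000)
after step 3 (δ=0.37, a=-0.3): (15.024770, -11.710375, -1.749608, 12.625000)
after step 4 (δ=0.31, a=-3.4): (14.463400, -14.816301, -1.452245, 11.775000)
after step 5 (δ=-0.49, a=-0.8): (14.811569, -17.739389, -1.914057, 11.575000)

(14.8116, -17.7394, -1.9141, 11.5750)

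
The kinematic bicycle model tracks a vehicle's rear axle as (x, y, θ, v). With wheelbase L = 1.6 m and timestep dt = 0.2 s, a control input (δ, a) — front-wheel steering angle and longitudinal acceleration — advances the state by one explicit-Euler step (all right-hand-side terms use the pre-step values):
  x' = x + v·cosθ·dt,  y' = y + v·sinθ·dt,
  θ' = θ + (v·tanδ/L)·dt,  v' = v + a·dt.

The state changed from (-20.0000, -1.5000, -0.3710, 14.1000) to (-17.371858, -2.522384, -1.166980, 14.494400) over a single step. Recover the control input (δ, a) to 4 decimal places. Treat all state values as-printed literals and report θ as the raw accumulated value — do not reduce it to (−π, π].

a = (v'−v)/dt = (0.394400)/0.2 = 1.9720
Δθ = θ'−θ = -0.795980;  (v·dt/L) = 14.1000·0.2/1.6 = 1.762500
tan δ = Δθ·L/(v·dt) = -0.451620  →  δ = -0.4242

δ = -0.4242, a = 1.9720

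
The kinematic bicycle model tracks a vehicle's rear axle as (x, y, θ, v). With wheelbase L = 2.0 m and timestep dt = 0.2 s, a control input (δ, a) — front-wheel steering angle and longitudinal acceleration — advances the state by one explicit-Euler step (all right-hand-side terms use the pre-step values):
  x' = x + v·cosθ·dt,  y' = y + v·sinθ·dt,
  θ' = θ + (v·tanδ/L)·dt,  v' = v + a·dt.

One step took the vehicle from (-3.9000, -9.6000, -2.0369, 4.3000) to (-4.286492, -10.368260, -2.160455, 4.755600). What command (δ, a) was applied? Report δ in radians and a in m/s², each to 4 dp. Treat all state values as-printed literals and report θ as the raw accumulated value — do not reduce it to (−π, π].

δ = -0.2798, a = 2.2780

a = (v'−v)/dt = (0.455600)/0.2 = 2.2780
Δθ = θ'−θ = -0.123555;  (v·dt/L) = 4.3000·0.2/2.0 = 0.430000
tan δ = Δθ·L/(v·dt) = -0.287337  →  δ = -0.2798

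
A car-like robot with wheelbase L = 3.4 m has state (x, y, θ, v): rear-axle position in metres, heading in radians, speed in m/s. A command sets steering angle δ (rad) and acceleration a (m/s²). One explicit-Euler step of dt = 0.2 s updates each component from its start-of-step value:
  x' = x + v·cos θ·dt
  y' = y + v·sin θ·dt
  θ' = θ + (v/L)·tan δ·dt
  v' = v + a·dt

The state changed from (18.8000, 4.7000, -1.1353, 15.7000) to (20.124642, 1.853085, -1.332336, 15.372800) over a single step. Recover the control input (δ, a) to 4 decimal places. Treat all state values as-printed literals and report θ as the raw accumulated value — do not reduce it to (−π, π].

a = (v'−v)/dt = (-0.327200)/0.2 = -1.6360
Δθ = θ'−θ = -0.197036;  (v·dt/L) = 15.7000·0.2/3.4 = 0.923529
tan δ = Δθ·L/(v·dt) = -0.213351  →  δ = -0.2102

δ = -0.2102, a = -1.6360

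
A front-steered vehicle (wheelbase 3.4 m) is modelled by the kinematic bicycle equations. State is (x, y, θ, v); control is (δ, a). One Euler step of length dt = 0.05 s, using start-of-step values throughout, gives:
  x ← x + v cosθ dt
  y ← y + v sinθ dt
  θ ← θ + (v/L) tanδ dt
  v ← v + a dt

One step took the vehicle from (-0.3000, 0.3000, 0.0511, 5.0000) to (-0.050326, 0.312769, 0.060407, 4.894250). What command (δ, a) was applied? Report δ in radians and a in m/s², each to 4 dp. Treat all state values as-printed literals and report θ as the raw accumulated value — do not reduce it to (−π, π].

δ = 0.1259, a = -2.1150

a = (v'−v)/dt = (-0.105750)/0.05 = -2.1150
Δθ = θ'−θ = 0.009307;  (v·dt/L) = 5.0000·0.05/3.4 = 0.073529
tan δ = Δθ·L/(v·dt) = 0.126575  →  δ = 0.1259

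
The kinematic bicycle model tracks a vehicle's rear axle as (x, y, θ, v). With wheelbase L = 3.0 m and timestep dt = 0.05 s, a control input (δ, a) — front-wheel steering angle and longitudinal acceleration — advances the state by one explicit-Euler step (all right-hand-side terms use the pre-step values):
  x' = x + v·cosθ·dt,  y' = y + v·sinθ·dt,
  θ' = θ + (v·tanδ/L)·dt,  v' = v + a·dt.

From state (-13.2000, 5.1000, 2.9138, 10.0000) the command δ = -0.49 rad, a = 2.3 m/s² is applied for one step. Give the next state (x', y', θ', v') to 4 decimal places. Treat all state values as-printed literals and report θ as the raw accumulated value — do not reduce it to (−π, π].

(-13.6871, 5.2129, 2.8249, 10.1150)

x' = -13.2000 + 10.0000·cos(2.9138)·0.05 = -13.6871
y' = 5.1000 + 10.0000·sin(2.9138)·0.05 = 5.2129
θ' = 2.9138 + (10.0000/3.0)·tan(-0.49)·0.05 = 2.8249
v' = 10.0000 + 2.3000·0.05 = 10.1150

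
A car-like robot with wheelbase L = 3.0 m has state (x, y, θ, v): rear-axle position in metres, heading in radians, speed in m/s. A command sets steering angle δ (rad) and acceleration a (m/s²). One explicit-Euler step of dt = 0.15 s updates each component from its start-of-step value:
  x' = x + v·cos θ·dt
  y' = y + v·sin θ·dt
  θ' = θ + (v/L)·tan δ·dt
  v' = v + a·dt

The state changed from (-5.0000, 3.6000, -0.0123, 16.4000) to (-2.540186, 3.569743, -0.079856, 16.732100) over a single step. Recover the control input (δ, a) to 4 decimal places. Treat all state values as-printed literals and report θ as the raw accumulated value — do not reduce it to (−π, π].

a = (v'−v)/dt = (0.332100)/0.15 = 2.2140
Δθ = θ'−θ = -0.067556;  (v·dt/L) = 16.4000·0.15/3.0 = 0.820000
tan δ = Δθ·L/(v·dt) = -0.082385  →  δ = -0.0822

δ = -0.0822, a = 2.2140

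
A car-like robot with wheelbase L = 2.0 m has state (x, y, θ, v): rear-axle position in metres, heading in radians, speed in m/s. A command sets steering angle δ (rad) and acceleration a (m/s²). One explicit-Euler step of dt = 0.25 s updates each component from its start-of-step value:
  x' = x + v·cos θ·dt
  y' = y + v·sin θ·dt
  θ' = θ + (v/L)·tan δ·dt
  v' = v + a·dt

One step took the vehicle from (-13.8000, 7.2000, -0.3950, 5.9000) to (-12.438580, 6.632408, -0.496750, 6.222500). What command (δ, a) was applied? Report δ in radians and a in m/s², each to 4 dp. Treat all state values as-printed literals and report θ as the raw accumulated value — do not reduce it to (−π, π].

a = (v'−v)/dt = (0.322500)/0.25 = 1.2900
Δθ = θ'−θ = -0.101750;  (v·dt/L) = 5.9000·0.25/2.0 = 0.737500
tan δ = Δθ·L/(v·dt) = -0.137966  →  δ = -0.1371

δ = -0.1371, a = 1.2900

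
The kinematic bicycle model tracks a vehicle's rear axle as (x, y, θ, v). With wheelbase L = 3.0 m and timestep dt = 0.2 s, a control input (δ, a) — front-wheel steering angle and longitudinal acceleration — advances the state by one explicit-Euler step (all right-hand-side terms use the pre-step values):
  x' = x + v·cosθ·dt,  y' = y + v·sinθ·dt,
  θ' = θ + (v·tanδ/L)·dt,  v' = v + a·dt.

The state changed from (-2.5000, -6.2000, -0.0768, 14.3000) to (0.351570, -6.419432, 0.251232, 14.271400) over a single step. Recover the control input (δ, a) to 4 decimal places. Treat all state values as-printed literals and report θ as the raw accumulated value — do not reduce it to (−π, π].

a = (v'−v)/dt = (-0.028600)/0.2 = -0.1430
Δθ = θ'−θ = 0.328032;  (v·dt/L) = 14.3000·0.2/3.0 = 0.953333
tan δ = Δθ·L/(v·dt) = 0.344090  →  δ = 0.3314

δ = 0.3314, a = -0.1430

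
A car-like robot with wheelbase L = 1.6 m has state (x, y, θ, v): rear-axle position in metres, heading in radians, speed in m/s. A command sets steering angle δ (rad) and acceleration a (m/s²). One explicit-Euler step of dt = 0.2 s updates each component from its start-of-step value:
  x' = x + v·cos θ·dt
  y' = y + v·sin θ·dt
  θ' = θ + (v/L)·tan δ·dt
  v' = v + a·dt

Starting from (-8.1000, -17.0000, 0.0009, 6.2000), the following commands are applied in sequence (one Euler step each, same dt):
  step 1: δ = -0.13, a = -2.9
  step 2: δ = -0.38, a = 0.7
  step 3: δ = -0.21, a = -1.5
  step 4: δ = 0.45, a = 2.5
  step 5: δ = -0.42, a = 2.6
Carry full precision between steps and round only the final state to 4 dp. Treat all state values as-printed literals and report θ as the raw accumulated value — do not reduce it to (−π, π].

after step 1 (δ=-0.13, a=-2.9): (-6.860001, -16.998884, -0.100421, 5.620000)
after step 2 (δ=-0.38, a=0.7): (-5.741663, -17.111568, -0.381009, 5.760000)
after step 3 (δ=-0.21, a=-1.5): (-4.672273, -17.539948, -0.534471, 5.460000)
after step 4 (δ=0.45, a=2.5): (-3.732566, -18.096197, -0.204786, 5.960000)
after step 5 (δ=-0.42, a=2.6): (-2.565473, -18.338600, -0.537483, 6.480000)

(-2.5655, -18.3386, -0.5375, 6.4800)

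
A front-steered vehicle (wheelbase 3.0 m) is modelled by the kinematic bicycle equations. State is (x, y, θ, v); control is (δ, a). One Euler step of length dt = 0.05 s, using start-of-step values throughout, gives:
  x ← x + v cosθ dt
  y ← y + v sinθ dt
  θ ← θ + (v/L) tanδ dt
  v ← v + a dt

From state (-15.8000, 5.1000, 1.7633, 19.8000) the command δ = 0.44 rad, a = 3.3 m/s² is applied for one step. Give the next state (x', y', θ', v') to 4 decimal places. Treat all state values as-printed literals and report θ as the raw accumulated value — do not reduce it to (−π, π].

x' = -15.8000 + 19.8000·cos(1.7633)·0.05 = -15.9894
y' = 5.1000 + 19.8000·sin(1.7633)·0.05 = 6.0717
θ' = 1.7633 + (19.8000/3.0)·tan(0.44)·0.05 = 1.9187
v' = 19.8000 + 3.3000·0.05 = 19.9650

(-15.9894, 6.0717, 1.9187, 19.9650)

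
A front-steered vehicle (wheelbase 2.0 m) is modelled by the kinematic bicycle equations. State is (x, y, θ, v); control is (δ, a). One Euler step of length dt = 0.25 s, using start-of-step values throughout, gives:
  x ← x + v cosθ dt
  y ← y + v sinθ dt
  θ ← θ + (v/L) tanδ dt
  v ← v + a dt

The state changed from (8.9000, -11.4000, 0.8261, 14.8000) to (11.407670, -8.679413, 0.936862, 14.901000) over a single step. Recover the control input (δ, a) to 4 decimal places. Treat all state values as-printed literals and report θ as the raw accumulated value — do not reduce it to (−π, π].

a = (v'−v)/dt = (0.101000)/0.25 = 0.4040
Δθ = θ'−θ = 0.110762;  (v·dt/L) = 14.8000·0.25/2.0 = 1.850000
tan δ = Δθ·L/(v·dt) = 0.059871  →  δ = 0.0598

δ = 0.0598, a = 0.4040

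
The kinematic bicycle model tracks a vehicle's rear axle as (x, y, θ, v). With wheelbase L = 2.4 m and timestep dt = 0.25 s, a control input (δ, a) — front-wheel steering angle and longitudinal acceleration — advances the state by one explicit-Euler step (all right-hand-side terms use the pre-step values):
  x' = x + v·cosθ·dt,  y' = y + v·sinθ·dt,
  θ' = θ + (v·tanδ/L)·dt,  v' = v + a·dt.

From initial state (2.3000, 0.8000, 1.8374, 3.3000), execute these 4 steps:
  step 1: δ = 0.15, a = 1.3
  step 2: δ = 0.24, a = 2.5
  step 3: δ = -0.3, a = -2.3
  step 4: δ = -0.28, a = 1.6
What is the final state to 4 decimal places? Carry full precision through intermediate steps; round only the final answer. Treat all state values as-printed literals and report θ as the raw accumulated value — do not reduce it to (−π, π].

after step 1 (δ=0.15, a=1.3): (2.082648, 1.595854, 1.889353, 3.625000)
after step 2 (δ=0.24, a=2.5): (1.798814, 2.456509, 1.981759, 4.250000)
after step 3 (δ=-0.3, a=-2.3): (1.374354, 3.430542, 1.844813, 3.675000)
after step 4 (δ=-0.28, a=1.6): (1.125740, 4.315015, 1.734734, 4.075000)

(1.1257, 4.3150, 1.7347, 4.0750)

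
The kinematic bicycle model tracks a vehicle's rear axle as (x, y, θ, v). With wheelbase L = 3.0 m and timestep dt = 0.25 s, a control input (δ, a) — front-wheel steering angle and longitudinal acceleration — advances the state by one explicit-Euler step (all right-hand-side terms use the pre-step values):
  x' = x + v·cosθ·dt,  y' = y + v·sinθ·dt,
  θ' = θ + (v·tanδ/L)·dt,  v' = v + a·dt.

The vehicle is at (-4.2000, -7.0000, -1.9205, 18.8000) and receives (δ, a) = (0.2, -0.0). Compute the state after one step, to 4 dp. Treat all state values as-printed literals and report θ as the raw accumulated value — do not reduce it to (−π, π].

(-5.8103, -11.4155, -1.6029, 18.8000)

x' = -4.2000 + 18.8000·cos(-1.9205)·0.25 = -5.8103
y' = -7.0000 + 18.8000·sin(-1.9205)·0.25 = -11.4155
θ' = -1.9205 + (18.8000/3.0)·tan(0.2)·0.25 = -1.6029
v' = 18.8000 + 0.0000·0.25 = 18.8000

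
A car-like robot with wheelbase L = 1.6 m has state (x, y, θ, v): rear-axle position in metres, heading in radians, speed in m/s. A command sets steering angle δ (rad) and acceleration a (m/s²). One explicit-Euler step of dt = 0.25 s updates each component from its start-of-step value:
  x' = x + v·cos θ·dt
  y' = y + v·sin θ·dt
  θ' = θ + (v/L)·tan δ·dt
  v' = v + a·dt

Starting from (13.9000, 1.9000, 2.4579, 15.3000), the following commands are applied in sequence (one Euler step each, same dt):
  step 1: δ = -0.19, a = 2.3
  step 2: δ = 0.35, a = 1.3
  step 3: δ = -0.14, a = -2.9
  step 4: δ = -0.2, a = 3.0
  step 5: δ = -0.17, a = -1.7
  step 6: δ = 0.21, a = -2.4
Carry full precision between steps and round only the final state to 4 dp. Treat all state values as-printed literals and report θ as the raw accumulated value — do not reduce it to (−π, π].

(0.0548, 18.5820, 2.1477, 15.2000)

after step 1 (δ=-0.19, a=2.3): (10.934686, 4.316100, 1.998135, 15.875000)
after step 2 (δ=0.35, a=1.3): (9.289835, 7.927947, 2.903577, 16.200000)
after step 3 (δ=-0.14, a=-2.9): (5.354013, 8.882834, 2.546869, 15.475000)
after step 4 (δ=-0.2, a=3.0): (2.149516, 11.050418, 2.056722, 16.225000)
after step 5 (δ=-0.17, a=-1.7): (0.255137, 14.637129, 1.621545, 15.800000)
after step 6 (δ=0.21, a=-2.4): (0.054765, 18.582043, 2.147741, 15.200000)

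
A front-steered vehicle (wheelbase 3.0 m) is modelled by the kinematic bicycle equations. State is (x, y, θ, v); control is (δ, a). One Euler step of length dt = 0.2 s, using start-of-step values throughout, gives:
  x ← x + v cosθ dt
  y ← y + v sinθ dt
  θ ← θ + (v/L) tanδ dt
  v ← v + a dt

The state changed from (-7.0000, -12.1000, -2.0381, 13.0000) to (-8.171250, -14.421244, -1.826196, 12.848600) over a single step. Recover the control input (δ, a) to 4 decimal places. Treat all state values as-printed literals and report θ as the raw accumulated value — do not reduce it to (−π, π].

δ = 0.2398, a = -0.7570

a = (v'−v)/dt = (-0.151400)/0.2 = -0.7570
Δθ = θ'−θ = 0.211904;  (v·dt/L) = 13.0000·0.2/3.0 = 0.866667
tan δ = Δθ·L/(v·dt) = 0.244505  →  δ = 0.2398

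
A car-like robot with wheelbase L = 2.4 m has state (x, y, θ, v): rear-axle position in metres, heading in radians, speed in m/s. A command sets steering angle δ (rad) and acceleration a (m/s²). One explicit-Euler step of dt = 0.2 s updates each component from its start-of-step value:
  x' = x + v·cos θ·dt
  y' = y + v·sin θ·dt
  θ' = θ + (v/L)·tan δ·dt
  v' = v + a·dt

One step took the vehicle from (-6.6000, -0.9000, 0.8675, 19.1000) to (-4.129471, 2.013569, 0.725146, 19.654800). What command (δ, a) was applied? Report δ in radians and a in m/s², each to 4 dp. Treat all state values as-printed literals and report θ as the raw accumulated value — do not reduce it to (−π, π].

δ = -0.0892, a = 2.7740

a = (v'−v)/dt = (0.554800)/0.2 = 2.7740
Δθ = θ'−θ = -0.142354;  (v·dt/L) = 19.1000·0.2/2.4 = 1.591667
tan δ = Δθ·L/(v·dt) = -0.089437  →  δ = -0.0892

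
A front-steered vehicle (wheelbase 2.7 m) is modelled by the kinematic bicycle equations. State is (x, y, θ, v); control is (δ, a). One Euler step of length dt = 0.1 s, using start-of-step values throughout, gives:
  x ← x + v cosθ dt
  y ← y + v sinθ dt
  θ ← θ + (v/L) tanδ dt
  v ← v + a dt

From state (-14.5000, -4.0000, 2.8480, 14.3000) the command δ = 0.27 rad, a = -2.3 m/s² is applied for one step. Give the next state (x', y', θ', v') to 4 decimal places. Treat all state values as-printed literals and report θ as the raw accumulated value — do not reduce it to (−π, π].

x' = -14.5000 + 14.3000·cos(2.8480)·0.1 = -15.8688
y' = -4.0000 + 14.3000·sin(2.8480)·0.1 = -3.5862
θ' = 2.8480 + (14.3000/2.7)·tan(0.27)·0.1 = 2.9946
v' = 14.3000 − 2.3000·0.1 = 14.0700

(-15.8688, -3.5862, 2.9946, 14.0700)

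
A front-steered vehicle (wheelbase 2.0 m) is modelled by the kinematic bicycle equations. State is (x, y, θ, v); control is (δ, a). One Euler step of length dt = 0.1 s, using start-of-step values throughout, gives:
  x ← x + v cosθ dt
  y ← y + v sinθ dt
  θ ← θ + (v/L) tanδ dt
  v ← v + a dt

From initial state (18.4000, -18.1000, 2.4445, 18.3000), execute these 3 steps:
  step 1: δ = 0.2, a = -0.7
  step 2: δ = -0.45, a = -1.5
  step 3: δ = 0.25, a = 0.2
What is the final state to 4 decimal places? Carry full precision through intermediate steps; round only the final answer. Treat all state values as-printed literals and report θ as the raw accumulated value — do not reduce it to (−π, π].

(14.3585, -14.5600, 2.4205, 18.1000)

after step 1 (δ=0.2, a=-0.7): (16.996917, -16.925156, 2.629980, 18.230000)
after step 2 (δ=-0.45, a=-1.5): (15.407341, -16.032644, 2.189675, 18.080000)
after step 3 (δ=0.25, a=0.2): (14.358481, -14.559974, 2.420504, 18.100000)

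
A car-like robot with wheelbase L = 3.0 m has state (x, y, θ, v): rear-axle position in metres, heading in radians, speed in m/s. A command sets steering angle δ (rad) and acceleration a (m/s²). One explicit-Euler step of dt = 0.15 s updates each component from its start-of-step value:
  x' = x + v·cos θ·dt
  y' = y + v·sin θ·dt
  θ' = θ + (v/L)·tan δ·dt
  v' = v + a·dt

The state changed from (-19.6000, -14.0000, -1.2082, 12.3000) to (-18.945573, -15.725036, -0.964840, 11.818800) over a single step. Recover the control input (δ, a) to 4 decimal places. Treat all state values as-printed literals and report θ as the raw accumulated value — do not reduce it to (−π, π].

δ = 0.3768, a = -3.2080

a = (v'−v)/dt = (-0.481200)/0.15 = -3.2080
Δθ = θ'−θ = 0.243360;  (v·dt/L) = 12.3000·0.15/3.0 = 0.615000
tan δ = Δθ·L/(v·dt) = 0.395707  →  δ = 0.3768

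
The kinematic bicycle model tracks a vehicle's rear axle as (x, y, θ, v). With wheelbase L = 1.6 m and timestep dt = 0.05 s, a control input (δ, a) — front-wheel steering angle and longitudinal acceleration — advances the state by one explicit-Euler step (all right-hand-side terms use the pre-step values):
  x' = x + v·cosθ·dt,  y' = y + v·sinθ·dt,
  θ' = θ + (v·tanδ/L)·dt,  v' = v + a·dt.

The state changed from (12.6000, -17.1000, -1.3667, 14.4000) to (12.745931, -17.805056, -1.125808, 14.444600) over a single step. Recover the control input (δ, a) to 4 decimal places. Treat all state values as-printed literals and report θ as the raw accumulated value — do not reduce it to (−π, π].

δ = 0.4915, a = 0.8920

a = (v'−v)/dt = (0.044600)/0.05 = 0.8920
Δθ = θ'−θ = 0.240892;  (v·dt/L) = 14.4000·0.05/1.6 = 0.450000
tan δ = Δθ·L/(v·dt) = 0.535316  →  δ = 0.4915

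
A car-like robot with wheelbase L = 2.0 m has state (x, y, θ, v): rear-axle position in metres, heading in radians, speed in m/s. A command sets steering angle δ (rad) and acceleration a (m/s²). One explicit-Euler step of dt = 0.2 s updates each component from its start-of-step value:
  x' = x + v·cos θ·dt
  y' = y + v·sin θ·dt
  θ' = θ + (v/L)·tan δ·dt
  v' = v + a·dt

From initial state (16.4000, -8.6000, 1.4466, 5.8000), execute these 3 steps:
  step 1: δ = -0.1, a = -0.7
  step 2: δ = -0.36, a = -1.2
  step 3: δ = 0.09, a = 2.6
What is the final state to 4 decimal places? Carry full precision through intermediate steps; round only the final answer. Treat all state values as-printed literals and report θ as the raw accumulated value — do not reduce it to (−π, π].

(17.1666, -5.3354, 1.2243, 5.9400)

after step 1 (δ=-0.1, a=-0.7): (16.543698, -7.448935, 1.388406, 5.660000)
after step 2 (δ=-0.36, a=-1.2): (16.749021, -6.335711, 1.175362, 5.420000)
after step 3 (δ=0.09, a=2.6): (17.166588, -5.335364, 1.224274, 5.940000)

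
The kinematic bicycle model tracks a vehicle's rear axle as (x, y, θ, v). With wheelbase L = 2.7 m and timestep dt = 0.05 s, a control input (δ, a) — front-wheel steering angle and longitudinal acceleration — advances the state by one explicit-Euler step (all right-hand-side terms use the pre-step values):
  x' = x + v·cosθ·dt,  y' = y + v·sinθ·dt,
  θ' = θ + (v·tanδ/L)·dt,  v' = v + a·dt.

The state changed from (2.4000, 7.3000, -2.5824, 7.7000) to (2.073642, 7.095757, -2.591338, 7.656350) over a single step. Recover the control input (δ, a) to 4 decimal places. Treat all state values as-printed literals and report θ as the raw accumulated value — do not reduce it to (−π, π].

a = (v'−v)/dt = (-0.043650)/0.05 = -0.8730
Δθ = θ'−θ = -0.008938;  (v·dt/L) = 7.7000·0.05/2.7 = 0.142593
tan δ = Δθ·L/(v·dt) = -0.062682  →  δ = -0.0626

δ = -0.0626, a = -0.8730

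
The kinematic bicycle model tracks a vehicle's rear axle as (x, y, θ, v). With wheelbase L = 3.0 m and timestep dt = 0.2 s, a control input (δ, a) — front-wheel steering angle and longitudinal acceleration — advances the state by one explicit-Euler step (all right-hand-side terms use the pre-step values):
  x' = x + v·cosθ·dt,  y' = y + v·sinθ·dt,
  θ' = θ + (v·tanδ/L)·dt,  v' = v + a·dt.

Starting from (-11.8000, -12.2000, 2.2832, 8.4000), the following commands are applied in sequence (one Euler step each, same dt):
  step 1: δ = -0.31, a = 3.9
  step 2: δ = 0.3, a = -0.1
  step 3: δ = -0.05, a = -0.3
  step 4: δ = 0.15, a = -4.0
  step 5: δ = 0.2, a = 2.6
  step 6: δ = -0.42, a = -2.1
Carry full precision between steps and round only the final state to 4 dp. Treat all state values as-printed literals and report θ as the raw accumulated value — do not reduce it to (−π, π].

after step 1 (δ=-0.31, a=3.9): (-12.898140, -10.928588, 2.103817, 9.180000)
after step 2 (δ=0.3, a=-0.1): (-13.831079, -9.347285, 2.293130, 9.160000)
after step 3 (δ=-0.05, a=-0.3): (-15.042284, -7.972800, 2.262572, 9.100000)
after step 4 (δ=0.15, a=-4.0): (-16.203271, -6.571191, 2.354260, 8.300000)
after step 5 (δ=0.2, a=2.6): (-17.374796, -5.395126, 2.466426, 8.820000)
after step 6 (δ=-0.42, a=-2.1): (-18.751780, -4.292578, 2.203842, 8.400000)

(-18.7518, -4.2926, 2.2038, 8.4000)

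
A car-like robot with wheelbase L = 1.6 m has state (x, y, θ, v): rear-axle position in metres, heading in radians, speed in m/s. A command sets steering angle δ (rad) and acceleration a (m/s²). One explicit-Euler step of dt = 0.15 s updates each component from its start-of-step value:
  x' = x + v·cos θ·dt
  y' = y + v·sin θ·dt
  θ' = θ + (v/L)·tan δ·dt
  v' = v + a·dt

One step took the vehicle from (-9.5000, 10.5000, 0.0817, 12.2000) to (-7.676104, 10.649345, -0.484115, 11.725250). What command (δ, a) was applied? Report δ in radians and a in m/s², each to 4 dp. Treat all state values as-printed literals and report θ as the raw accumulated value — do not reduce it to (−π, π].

δ = -0.4594, a = -3.1650

a = (v'−v)/dt = (-0.474750)/0.15 = -3.1650
Δθ = θ'−θ = -0.565815;  (v·dt/L) = 12.2000·0.15/1.6 = 1.143750
tan δ = Δθ·L/(v·dt) = -0.494702  →  δ = -0.4594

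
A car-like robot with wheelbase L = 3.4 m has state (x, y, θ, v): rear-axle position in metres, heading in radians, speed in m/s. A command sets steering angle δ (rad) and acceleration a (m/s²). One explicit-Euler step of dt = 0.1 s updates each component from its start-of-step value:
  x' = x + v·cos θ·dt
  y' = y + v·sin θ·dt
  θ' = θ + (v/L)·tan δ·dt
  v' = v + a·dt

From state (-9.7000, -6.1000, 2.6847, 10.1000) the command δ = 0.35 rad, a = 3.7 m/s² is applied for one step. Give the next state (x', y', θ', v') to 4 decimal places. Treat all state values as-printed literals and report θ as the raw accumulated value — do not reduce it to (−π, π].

x' = -9.7000 + 10.1000·cos(2.6847)·0.1 = -10.6064
y' = -6.1000 + 10.1000·sin(2.6847)·0.1 = -5.6544
θ' = 2.6847 + (10.1000/3.4)·tan(0.35)·0.1 = 2.7931
v' = 10.1000 + 3.7000·0.1 = 10.4700

(-10.6064, -5.6544, 2.7931, 10.4700)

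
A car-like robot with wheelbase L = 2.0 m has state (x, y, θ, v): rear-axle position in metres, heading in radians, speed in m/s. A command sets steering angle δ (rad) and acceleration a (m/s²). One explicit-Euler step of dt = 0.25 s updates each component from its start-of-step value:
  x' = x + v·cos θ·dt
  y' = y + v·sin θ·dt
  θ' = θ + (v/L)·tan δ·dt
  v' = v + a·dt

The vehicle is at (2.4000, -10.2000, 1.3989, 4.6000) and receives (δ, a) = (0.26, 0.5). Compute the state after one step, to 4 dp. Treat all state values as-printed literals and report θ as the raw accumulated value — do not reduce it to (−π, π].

(2.5967, -9.0669, 1.5519, 4.7250)

x' = 2.4000 + 4.6000·cos(1.3989)·0.25 = 2.5967
y' = -10.2000 + 4.6000·sin(1.3989)·0.25 = -9.0669
θ' = 1.3989 + (4.6000/2.0)·tan(0.26)·0.25 = 1.5519
v' = 4.6000 + 0.5000·0.25 = 4.7250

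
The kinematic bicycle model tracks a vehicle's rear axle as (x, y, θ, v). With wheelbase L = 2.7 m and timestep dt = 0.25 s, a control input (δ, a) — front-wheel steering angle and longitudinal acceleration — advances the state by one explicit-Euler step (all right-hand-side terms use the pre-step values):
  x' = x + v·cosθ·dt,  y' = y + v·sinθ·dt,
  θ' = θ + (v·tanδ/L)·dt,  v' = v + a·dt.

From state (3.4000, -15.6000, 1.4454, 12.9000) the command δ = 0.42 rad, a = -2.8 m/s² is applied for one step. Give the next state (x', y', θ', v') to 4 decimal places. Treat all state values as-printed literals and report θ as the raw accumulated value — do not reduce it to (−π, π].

x' = 3.4000 + 12.9000·cos(1.4454)·0.25 = 3.8033
y' = -15.6000 + 12.9000·sin(1.4454)·0.25 = -12.4003
θ' = 1.4454 + (12.9000/2.7)·tan(0.42)·0.25 = 1.9788
v' = 12.9000 − 2.8000·0.25 = 12.2000

(3.8033, -12.4003, 1.9788, 12.2000)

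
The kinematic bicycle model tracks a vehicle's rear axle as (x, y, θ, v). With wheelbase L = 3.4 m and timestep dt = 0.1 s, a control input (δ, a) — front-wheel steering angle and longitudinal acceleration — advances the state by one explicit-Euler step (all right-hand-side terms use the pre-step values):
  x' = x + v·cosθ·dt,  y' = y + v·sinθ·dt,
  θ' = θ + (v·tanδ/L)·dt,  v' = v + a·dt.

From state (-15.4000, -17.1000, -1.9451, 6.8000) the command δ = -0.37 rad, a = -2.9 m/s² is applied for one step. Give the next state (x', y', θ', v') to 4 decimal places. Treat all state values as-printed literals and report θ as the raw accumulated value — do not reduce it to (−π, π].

(-15.6486, -17.7329, -2.0227, 6.5100)

x' = -15.4000 + 6.8000·cos(-1.9451)·0.1 = -15.6486
y' = -17.1000 + 6.8000·sin(-1.9451)·0.1 = -17.7329
θ' = -1.9451 + (6.8000/3.4)·tan(-0.37)·0.1 = -2.0227
v' = 6.8000 − 2.9000·0.1 = 6.5100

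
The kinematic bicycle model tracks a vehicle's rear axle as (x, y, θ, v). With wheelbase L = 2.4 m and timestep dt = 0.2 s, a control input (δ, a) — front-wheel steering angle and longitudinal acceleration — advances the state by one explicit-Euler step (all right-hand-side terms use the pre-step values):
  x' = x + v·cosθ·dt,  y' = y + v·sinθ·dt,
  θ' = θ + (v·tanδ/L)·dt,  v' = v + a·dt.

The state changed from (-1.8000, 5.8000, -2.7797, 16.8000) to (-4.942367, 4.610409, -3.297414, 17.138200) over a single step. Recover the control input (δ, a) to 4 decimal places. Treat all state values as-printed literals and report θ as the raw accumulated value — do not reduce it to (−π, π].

a = (v'−v)/dt = (0.338200)/0.2 = 1.6910
Δθ = θ'−θ = -0.517714;  (v·dt/L) = 16.8000·0.2/2.4 = 1.400000
tan δ = Δθ·L/(v·dt) = -0.369796  →  δ = -0.3542

δ = -0.3542, a = 1.6910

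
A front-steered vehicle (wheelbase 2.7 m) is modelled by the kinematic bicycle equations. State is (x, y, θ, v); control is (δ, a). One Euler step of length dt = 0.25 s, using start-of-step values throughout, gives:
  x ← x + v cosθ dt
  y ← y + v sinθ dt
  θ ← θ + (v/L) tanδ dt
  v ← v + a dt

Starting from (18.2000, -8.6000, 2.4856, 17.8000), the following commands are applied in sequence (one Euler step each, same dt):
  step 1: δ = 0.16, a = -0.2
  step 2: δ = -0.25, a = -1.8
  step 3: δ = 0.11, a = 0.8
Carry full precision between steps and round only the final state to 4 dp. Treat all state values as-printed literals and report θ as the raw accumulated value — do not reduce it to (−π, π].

(7.5863, -1.0670, 2.5088, 17.5000)

after step 1 (δ=0.16, a=-0.2): (14.673629, -5.885740, 2.751577, 17.750000)
after step 2 (δ=-0.25, a=-1.8): (10.569371, -4.198590, 2.331918, 17.300000)
after step 3 (δ=0.11, a=0.8): (7.586271, -1.067019, 2.508836, 17.500000)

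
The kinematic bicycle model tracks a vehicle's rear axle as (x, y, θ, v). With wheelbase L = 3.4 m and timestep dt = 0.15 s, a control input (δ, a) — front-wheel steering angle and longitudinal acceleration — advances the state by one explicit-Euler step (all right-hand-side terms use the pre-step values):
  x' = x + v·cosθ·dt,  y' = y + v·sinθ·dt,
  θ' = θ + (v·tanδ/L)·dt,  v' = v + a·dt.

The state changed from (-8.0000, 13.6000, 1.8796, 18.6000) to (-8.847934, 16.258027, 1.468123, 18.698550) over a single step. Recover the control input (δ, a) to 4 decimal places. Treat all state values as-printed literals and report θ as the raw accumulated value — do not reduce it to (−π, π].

a = (v'−v)/dt = (0.098550)/0.15 = 0.6570
Δθ = θ'−θ = -0.411477;  (v·dt/L) = 18.6000·0.15/3.4 = 0.820588
tan δ = Δθ·L/(v·dt) = -0.501442  →  δ = -0.4648

δ = -0.4648, a = 0.6570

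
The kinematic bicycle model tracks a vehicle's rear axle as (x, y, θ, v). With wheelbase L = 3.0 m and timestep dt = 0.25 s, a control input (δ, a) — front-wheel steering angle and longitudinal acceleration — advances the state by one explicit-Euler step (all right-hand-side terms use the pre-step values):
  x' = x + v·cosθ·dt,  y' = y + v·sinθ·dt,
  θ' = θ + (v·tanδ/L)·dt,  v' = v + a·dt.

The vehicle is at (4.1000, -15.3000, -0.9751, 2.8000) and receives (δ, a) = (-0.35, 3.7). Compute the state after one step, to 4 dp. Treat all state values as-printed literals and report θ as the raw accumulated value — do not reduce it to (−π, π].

x' = 4.1000 + 2.8000·cos(-0.9751)·0.25 = 4.4928
y' = -15.3000 + 2.8000·sin(-0.9751)·0.25 = -15.8794
θ' = -0.9751 + (2.8000/3.0)·tan(-0.35)·0.25 = -1.0603
v' = 2.8000 + 3.7000·0.25 = 3.7250

(4.4928, -15.8794, -1.0603, 3.7250)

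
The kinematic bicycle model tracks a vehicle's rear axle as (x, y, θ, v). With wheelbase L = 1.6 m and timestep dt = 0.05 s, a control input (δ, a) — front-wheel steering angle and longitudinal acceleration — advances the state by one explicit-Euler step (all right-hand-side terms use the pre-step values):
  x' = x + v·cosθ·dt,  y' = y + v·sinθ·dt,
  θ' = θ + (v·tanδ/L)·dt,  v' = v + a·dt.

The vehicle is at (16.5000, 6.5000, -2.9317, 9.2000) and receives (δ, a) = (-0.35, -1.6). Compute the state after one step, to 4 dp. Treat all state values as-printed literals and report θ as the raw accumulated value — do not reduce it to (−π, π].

(16.0501, 6.4042, -3.0366, 9.1200)

x' = 16.5000 + 9.2000·cos(-2.9317)·0.05 = 16.0501
y' = 6.5000 + 9.2000·sin(-2.9317)·0.05 = 6.4042
θ' = -2.9317 + (9.2000/1.6)·tan(-0.35)·0.05 = -3.0366
v' = 9.2000 − 1.6000·0.05 = 9.1200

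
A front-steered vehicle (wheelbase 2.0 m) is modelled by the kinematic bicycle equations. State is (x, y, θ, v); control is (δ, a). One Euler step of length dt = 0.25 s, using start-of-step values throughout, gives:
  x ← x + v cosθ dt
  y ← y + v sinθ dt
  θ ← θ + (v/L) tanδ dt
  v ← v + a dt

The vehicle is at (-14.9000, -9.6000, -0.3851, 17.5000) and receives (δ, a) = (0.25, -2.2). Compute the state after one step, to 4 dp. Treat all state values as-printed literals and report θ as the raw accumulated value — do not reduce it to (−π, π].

x' = -14.9000 + 17.5000·cos(-0.3851)·0.25 = -10.8454
y' = -9.6000 + 17.5000·sin(-0.3851)·0.25 = -11.2435
θ' = -0.3851 + (17.5000/2.0)·tan(0.25)·0.25 = 0.1735
v' = 17.5000 − 2.2000·0.25 = 16.9500

(-10.8454, -11.2435, 0.1735, 16.9500)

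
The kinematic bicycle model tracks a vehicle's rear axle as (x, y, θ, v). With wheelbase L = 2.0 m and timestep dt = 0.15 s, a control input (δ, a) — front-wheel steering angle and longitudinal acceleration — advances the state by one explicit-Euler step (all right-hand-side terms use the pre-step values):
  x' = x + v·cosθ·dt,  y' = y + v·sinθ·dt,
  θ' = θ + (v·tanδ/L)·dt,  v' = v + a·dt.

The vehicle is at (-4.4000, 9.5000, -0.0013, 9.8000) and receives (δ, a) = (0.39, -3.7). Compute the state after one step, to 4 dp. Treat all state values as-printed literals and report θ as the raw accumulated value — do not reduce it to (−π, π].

x' = -4.4000 + 9.8000·cos(-0.0013)·0.15 = -2.9300
y' = 9.5000 + 9.8000·sin(-0.0013)·0.15 = 9.4981
θ' = -0.0013 + (9.8000/2.0)·tan(0.39)·0.15 = 0.3008
v' = 9.8000 − 3.7000·0.15 = 9.2450

(-2.9300, 9.4981, 0.3008, 9.2450)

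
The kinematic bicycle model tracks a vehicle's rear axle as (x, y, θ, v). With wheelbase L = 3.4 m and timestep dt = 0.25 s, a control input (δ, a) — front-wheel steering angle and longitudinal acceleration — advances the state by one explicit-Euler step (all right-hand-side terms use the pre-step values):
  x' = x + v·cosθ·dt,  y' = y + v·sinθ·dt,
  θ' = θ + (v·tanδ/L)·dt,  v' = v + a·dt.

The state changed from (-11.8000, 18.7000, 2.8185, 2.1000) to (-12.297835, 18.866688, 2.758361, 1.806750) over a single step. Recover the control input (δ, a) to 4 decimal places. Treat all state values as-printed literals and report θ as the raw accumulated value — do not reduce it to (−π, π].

a = (v'−v)/dt = (-0.293250)/0.25 = -1.1730
Δθ = θ'−θ = -0.060139;  (v·dt/L) = 2.1000·0.25/3.4 = 0.154412
tan δ = Δθ·L/(v·dt) = -0.389472  →  δ = -0.3714

δ = -0.3714, a = -1.1730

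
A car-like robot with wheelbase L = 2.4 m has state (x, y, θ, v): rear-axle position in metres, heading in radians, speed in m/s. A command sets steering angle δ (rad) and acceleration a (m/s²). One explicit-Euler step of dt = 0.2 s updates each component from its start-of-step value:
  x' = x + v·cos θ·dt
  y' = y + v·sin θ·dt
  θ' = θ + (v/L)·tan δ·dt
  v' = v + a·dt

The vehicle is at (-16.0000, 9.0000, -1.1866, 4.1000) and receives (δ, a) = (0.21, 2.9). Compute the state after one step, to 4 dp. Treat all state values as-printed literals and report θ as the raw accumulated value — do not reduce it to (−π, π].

x' = -16.0000 + 4.1000·cos(-1.1866)·0.2 = -15.6927
y' = 9.0000 + 4.1000·sin(-1.1866)·0.2 = 8.2398
θ' = -1.1866 + (4.1000/2.4)·tan(0.21)·0.2 = -1.1138
v' = 4.1000 + 2.9000·0.2 = 4.6800

(-15.6927, 8.2398, -1.1138, 4.6800)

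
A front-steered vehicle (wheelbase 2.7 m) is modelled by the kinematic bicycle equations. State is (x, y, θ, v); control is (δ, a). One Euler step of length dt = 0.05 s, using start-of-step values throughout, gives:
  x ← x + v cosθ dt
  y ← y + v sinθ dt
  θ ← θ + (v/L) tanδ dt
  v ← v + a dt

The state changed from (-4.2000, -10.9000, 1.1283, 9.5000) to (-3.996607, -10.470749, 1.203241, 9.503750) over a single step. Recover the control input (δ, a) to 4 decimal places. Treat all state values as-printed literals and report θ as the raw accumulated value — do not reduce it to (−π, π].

a = (v'−v)/dt = (0.003750)/0.05 = 0.0750
Δθ = θ'−θ = 0.074941;  (v·dt/L) = 9.5000·0.05/2.7 = 0.175926
tan δ = Δθ·L/(v·dt) = 0.425980  →  δ = 0.4027

δ = 0.4027, a = 0.0750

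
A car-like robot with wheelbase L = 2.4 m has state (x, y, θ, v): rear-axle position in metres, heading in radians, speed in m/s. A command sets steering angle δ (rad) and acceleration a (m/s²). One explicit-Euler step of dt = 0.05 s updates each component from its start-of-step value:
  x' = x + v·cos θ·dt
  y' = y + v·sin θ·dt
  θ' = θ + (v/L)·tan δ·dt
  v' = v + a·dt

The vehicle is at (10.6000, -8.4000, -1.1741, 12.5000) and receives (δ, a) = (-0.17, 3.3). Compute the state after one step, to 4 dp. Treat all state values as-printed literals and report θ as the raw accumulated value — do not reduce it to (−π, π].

(10.8415, -8.9765, -1.2188, 12.6650)

x' = 10.6000 + 12.5000·cos(-1.1741)·0.05 = 10.8415
y' = -8.4000 + 12.5000·sin(-1.1741)·0.05 = -8.9765
θ' = -1.1741 + (12.5000/2.4)·tan(-0.17)·0.05 = -1.2188
v' = 12.5000 + 3.3000·0.05 = 12.6650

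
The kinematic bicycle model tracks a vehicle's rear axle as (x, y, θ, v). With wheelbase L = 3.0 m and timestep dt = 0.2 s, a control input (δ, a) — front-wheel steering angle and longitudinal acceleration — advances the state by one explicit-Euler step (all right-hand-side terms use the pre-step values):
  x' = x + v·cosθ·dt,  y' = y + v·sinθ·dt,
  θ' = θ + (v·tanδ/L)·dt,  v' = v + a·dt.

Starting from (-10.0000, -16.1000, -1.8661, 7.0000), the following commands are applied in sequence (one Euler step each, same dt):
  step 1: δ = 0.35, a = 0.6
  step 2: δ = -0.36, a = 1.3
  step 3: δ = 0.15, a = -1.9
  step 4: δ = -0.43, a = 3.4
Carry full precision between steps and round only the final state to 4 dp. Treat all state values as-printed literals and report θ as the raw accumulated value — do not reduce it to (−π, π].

after step 1 (δ=0.35, a=0.6): (-10.407443, -17.439399, -1.695753, 7.120000)
after step 2 (δ=-0.36, a=1.3): (-10.584919, -18.852296, -1.874419, 7.380000)
after step 3 (δ=0.15, a=-1.9): (-11.026212, -20.260784, -1.800061, 7.000000)
after step 4 (δ=-0.43, a=3.4): (-11.344378, -21.624151, -2.014084, 7.680000)

(-11.3444, -21.6242, -2.0141, 7.6800)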